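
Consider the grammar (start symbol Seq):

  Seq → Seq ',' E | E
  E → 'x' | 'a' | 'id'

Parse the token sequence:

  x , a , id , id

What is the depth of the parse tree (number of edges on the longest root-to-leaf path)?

5

[Seq [Seq [Seq [Seq [E x]] , [E a]] , [E id]] , [E id]]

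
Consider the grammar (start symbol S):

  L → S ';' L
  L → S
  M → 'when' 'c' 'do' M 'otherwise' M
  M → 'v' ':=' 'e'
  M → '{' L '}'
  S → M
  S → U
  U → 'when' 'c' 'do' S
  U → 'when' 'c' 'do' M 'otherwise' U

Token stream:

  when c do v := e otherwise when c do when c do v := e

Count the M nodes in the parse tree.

2

[S [U when c do [M v := e] otherwise [U when c do [S [U when c do [S [M v := e]]]]]]]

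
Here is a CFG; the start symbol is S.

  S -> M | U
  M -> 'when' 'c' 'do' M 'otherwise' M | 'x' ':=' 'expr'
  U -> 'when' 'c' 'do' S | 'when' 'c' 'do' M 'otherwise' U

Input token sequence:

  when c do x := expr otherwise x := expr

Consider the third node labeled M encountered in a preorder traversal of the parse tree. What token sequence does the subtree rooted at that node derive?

x := expr

[S [M when c do [M x := expr] otherwise [M x := expr]]]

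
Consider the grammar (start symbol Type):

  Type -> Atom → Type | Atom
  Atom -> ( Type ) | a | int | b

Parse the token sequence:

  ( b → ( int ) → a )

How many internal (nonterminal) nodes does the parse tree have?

[Type [Atom ( [Type [Atom b] → [Type [Atom ( [Type [Atom int]] )] → [Type [Atom a]]]] )]]

10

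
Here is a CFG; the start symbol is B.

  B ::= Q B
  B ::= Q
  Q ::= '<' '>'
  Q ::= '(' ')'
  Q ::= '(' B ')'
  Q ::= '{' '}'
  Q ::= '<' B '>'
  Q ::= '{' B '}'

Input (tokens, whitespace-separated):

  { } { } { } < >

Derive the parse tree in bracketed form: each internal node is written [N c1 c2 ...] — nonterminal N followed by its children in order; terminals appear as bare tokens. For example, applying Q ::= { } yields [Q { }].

[B [Q { }] [B [Q { }] [B [Q { }] [B [Q < >]]]]]

B
Q B
{ } B
{ } Q B
{ } { } B
{ } { } Q B
{ } { } { } B
{ } { } { } Q
{ } { } { } < >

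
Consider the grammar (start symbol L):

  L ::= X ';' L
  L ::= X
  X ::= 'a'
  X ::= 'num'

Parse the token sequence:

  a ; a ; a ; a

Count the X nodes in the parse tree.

4

[L [X a] ; [L [X a] ; [L [X a] ; [L [X a]]]]]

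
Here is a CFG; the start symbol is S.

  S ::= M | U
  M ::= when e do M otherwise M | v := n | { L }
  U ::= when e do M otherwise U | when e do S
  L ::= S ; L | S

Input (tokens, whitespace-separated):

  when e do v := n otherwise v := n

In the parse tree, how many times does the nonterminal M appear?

3

[S [M when e do [M v := n] otherwise [M v := n]]]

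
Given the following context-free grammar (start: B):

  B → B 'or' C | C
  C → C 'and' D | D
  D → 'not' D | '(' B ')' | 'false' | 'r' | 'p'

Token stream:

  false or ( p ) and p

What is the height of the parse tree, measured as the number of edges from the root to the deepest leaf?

7

[B [B [C [D false]]] or [C [C [D ( [B [C [D p]]] )]] and [D p]]]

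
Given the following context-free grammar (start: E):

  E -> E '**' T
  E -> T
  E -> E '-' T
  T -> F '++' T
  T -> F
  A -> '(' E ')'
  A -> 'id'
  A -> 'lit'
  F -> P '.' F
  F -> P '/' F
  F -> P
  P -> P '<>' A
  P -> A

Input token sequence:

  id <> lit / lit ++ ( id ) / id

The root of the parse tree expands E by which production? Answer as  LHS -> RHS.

[E [T [F [P [P [A id]] <> [A lit]] / [F [P [A lit]]]] ++ [T [F [P [A ( [E [T [F [P [A id]]]]] )]] / [F [P [A id]]]]]]]

E -> T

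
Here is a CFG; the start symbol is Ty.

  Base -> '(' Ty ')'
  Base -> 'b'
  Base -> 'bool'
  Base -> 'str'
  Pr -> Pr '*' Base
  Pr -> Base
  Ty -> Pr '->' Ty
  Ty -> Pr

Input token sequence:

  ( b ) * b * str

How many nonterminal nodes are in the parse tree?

[Ty [Pr [Pr [Pr [Base ( [Ty [Pr [Base b]]] )]] * [Base b]] * [Base str]]]

10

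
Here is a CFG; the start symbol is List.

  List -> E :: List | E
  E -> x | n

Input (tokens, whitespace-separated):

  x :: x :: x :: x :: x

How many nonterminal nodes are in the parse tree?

10

[List [E x] :: [List [E x] :: [List [E x] :: [List [E x] :: [List [E x]]]]]]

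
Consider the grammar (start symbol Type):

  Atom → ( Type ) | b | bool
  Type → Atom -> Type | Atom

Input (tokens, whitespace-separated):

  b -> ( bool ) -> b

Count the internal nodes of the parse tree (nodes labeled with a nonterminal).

[Type [Atom b] -> [Type [Atom ( [Type [Atom bool]] )] -> [Type [Atom b]]]]

8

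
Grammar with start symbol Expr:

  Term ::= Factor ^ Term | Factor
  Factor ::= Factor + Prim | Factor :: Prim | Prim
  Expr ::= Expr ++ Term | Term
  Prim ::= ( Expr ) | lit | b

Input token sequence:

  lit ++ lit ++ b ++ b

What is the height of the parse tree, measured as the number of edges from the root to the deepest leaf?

[Expr [Expr [Expr [Expr [Term [Factor [Prim lit]]]] ++ [Term [Factor [Prim lit]]]] ++ [Term [Factor [Prim b]]]] ++ [Term [Factor [Prim b]]]]

7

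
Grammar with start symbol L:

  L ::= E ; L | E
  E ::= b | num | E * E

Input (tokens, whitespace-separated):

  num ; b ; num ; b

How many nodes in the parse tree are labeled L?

[L [E num] ; [L [E b] ; [L [E num] ; [L [E b]]]]]

4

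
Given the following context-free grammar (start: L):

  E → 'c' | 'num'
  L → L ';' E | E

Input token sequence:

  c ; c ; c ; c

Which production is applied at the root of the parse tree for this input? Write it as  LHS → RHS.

L → L ';' E

[L [L [L [L [E c]] ; [E c]] ; [E c]] ; [E c]]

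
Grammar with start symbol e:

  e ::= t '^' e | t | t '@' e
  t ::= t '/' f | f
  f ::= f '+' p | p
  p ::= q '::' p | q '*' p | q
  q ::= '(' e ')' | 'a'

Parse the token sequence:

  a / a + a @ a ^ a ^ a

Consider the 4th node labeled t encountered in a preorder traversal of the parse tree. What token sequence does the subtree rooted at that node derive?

a

[e [t [t [f [p [q a]]]] / [f [f [p [q a]]] + [p [q a]]]] @ [e [t [f [p [q a]]]] ^ [e [t [f [p [q a]]]] ^ [e [t [f [p [q a]]]]]]]]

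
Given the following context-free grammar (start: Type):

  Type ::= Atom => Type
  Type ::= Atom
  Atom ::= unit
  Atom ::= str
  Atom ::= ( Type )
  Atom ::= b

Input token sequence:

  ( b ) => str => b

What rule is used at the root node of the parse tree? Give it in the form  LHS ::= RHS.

Type ::= Atom => Type

[Type [Atom ( [Type [Atom b]] )] => [Type [Atom str] => [Type [Atom b]]]]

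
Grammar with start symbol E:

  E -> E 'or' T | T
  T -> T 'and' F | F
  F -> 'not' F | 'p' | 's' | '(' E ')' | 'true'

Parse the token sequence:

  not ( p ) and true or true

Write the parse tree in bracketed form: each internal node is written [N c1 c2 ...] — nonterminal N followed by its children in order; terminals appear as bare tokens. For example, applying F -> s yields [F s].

E
E or T
T or T
T and F or T
F and F or T
not F and F or T
not ( E ) and F or T
not ( T ) and F or T
not ( F ) and F or T
not ( p ) and F or T
not ( p ) and true or T
not ( p ) and true or F
not ( p ) and true or true

[E [E [T [T [F not [F ( [E [T [F p]]] )]]] and [F true]]] or [T [F true]]]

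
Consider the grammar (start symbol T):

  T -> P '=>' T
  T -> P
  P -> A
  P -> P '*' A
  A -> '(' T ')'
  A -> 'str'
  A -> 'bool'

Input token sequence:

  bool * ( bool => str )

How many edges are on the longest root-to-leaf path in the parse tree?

7

[T [P [P [A bool]] * [A ( [T [P [A bool]] => [T [P [A str]]]] )]]]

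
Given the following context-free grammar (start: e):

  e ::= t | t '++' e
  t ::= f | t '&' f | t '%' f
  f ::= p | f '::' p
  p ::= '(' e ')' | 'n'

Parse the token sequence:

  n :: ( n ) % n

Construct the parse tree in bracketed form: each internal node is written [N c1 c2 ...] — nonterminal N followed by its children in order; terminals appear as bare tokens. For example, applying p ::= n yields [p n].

e
t
t % f
f % f
f :: p % f
p :: p % f
n :: p % f
n :: ( e ) % f
n :: ( t ) % f
n :: ( f ) % f
n :: ( p ) % f
n :: ( n ) % f
n :: ( n ) % p
n :: ( n ) % n

[e [t [t [f [f [p n]] :: [p ( [e [t [f [p n]]]] )]]] % [f [p n]]]]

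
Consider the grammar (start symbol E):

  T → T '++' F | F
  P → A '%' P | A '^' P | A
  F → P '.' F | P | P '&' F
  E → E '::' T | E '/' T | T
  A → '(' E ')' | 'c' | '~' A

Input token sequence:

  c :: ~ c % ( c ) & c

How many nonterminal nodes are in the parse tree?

[E [E [T [F [P [A c]]]]] :: [T [F [P [A ~ [A c]] % [P [A ( [E [T [F [P [A c]]]]] )]]] & [F [P [A c]]]]]]

21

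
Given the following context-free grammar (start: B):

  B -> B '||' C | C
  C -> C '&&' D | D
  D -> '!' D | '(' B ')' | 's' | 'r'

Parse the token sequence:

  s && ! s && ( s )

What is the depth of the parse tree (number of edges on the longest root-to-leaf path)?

6

[B [C [C [C [D s]] && [D ! [D s]]] && [D ( [B [C [D s]]] )]]]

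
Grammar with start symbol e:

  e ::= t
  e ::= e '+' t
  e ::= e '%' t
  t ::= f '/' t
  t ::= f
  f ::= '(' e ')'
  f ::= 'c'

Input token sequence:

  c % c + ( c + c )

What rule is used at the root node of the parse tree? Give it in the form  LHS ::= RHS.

[e [e [e [t [f c]]] % [t [f c]]] + [t [f ( [e [e [t [f c]]] + [t [f c]]] )]]]

e ::= e '+' t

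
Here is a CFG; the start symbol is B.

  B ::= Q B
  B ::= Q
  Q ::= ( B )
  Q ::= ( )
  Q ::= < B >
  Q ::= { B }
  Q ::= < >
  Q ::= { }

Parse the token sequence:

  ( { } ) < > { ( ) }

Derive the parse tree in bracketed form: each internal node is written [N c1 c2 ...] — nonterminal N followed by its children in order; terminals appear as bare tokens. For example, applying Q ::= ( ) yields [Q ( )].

B
Q B
( B ) B
( Q ) B
( { } ) B
( { } ) Q B
( { } ) < > B
( { } ) < > Q
( { } ) < > { B }
( { } ) < > { Q }
( { } ) < > { ( ) }

[B [Q ( [B [Q { }]] )] [B [Q < >] [B [Q { [B [Q ( )]] }]]]]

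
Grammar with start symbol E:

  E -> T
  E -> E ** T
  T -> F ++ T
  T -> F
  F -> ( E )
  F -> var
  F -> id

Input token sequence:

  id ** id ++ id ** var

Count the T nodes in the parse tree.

[E [E [E [T [F id]]] ** [T [F id] ++ [T [F id]]]] ** [T [F var]]]

4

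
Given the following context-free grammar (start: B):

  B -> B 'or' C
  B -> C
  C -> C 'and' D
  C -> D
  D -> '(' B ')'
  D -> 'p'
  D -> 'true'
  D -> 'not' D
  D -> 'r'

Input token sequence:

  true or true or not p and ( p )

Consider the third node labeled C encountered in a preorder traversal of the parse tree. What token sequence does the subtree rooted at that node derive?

not p and ( p )

[B [B [B [C [D true]]] or [C [D true]]] or [C [C [D not [D p]]] and [D ( [B [C [D p]]] )]]]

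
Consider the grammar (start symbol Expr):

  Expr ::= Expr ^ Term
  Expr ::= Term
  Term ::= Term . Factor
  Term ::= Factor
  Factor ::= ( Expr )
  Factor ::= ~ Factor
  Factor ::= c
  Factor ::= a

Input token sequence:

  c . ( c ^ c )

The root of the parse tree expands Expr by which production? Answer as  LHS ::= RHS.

Expr ::= Term

[Expr [Term [Term [Factor c]] . [Factor ( [Expr [Expr [Term [Factor c]]] ^ [Term [Factor c]]] )]]]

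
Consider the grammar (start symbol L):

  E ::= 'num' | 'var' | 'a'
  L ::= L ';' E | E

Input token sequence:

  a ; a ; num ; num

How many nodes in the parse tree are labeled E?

4

[L [L [L [L [E a]] ; [E a]] ; [E num]] ; [E num]]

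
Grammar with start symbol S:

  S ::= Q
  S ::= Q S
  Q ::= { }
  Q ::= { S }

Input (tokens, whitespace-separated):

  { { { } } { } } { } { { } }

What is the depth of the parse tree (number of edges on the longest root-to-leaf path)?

[S [Q { [S [Q { [S [Q { }]] }] [S [Q { }]]] }] [S [Q { }] [S [Q { [S [Q { }]] }]]]]

6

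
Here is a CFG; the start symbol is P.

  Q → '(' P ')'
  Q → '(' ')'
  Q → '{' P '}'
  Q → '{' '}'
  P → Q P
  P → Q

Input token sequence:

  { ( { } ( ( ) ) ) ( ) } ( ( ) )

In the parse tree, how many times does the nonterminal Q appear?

[P [Q { [P [Q ( [P [Q { }] [P [Q ( [P [Q ( )]] )]]] )] [P [Q ( )]]] }] [P [Q ( [P [Q ( )]] )]]]

8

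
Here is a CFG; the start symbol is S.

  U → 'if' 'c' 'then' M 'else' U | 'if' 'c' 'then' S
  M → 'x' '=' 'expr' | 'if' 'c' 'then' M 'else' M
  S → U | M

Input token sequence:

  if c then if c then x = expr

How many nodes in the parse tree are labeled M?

[S [U if c then [S [U if c then [S [M x = expr]]]]]]

1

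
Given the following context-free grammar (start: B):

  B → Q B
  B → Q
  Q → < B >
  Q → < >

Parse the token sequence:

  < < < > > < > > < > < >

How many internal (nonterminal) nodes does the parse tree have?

12

[B [Q < [B [Q < [B [Q < >]] >] [B [Q < >]]] >] [B [Q < >] [B [Q < >]]]]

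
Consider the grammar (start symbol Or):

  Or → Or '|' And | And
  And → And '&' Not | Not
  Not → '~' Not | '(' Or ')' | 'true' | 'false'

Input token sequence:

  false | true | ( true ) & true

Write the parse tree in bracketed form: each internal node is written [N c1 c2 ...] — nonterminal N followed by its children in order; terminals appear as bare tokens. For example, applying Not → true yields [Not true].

Or
Or | And
Or | And | And
And | And | And
Not | And | And
false | And | And
false | Not | And
false | true | And
false | true | And & Not
false | true | Not & Not
false | true | ( Or ) & Not
false | true | ( And ) & Not
false | true | ( Not ) & Not
false | true | ( true ) & Not
false | true | ( true ) & true

[Or [Or [Or [And [Not false]]] | [And [Not true]]] | [And [And [Not ( [Or [And [Not true]]] )]] & [Not true]]]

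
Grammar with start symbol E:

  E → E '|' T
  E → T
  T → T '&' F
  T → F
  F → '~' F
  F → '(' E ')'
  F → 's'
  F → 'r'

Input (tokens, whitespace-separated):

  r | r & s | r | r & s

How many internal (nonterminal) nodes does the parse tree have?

[E [E [E [E [T [F r]]] | [T [T [F r]] & [F s]]] | [T [F r]]] | [T [T [F r]] & [F s]]]

16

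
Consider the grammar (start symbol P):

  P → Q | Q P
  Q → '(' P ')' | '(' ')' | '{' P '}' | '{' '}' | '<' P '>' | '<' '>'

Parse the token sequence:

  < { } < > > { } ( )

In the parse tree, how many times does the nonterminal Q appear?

[P [Q < [P [Q { }] [P [Q < >]]] >] [P [Q { }] [P [Q ( )]]]]

5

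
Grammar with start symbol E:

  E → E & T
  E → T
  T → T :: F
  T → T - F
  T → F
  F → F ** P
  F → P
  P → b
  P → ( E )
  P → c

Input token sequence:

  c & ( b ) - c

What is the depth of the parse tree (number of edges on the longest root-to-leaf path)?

9

[E [E [T [F [P c]]]] & [T [T [F [P ( [E [T [F [P b]]]] )]]] - [F [P c]]]]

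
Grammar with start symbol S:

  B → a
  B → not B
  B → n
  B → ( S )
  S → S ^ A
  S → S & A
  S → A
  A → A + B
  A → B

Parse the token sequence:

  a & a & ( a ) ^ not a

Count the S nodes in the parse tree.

5

[S [S [S [S [A [B a]]] & [A [B a]]] & [A [B ( [S [A [B a]]] )]]] ^ [A [B not [B a]]]]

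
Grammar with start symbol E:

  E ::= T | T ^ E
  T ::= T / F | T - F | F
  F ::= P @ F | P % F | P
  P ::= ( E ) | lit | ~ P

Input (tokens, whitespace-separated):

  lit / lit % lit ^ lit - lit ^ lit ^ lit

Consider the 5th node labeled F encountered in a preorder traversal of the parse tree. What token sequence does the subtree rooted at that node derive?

lit

[E [T [T [F [P lit]]] / [F [P lit] % [F [P lit]]]] ^ [E [T [T [F [P lit]]] - [F [P lit]]] ^ [E [T [F [P lit]]] ^ [E [T [F [P lit]]]]]]]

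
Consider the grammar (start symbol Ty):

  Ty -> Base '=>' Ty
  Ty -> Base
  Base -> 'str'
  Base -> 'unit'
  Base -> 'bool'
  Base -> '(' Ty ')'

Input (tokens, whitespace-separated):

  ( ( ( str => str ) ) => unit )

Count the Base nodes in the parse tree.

6

[Ty [Base ( [Ty [Base ( [Ty [Base ( [Ty [Base str] => [Ty [Base str]]] )]] )] => [Ty [Base unit]]] )]]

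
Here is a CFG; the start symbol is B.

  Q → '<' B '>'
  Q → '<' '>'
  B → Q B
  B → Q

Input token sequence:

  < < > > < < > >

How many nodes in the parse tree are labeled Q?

4

[B [Q < [B [Q < >]] >] [B [Q < [B [Q < >]] >]]]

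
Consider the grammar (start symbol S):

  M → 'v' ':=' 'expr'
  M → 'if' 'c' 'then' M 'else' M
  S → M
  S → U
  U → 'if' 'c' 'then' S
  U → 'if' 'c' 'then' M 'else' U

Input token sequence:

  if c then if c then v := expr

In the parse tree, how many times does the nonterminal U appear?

2

[S [U if c then [S [U if c then [S [M v := expr]]]]]]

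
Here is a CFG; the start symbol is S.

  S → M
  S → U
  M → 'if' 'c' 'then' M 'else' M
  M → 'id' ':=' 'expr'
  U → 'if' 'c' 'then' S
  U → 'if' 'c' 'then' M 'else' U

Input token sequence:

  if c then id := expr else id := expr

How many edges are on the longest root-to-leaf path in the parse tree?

[S [M if c then [M id := expr] else [M id := expr]]]

3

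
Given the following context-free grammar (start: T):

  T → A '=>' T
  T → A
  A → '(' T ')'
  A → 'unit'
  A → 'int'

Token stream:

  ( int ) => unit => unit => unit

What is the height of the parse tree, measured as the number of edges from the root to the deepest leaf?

5

[T [A ( [T [A int]] )] => [T [A unit] => [T [A unit] => [T [A unit]]]]]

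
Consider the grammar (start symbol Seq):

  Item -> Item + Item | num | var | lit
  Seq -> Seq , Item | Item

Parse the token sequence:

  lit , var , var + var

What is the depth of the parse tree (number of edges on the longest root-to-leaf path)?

4

[Seq [Seq [Seq [Item lit]] , [Item var]] , [Item [Item var] + [Item var]]]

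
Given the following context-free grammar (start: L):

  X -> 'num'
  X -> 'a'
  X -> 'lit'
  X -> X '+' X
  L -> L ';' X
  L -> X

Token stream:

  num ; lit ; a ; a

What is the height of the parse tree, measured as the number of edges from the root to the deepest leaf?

[L [L [L [L [X num]] ; [X lit]] ; [X a]] ; [X a]]

5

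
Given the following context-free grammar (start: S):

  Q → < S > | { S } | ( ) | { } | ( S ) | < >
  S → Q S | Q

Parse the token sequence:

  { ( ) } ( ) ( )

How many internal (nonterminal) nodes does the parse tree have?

[S [Q { [S [Q ( )]] }] [S [Q ( )] [S [Q ( )]]]]

8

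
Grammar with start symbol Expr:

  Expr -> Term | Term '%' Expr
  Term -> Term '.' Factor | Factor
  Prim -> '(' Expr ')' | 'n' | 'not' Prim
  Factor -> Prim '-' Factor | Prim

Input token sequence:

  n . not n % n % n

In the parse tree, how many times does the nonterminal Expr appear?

3

[Expr [Term [Term [Factor [Prim n]]] . [Factor [Prim not [Prim n]]]] % [Expr [Term [Factor [Prim n]]] % [Expr [Term [Factor [Prim n]]]]]]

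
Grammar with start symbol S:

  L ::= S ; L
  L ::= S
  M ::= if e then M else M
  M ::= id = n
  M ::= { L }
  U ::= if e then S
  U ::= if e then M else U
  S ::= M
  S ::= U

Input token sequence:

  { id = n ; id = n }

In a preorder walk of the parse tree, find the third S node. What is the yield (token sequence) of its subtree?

[S [M { [L [S [M id = n]] ; [L [S [M id = n]]]] }]]

id = n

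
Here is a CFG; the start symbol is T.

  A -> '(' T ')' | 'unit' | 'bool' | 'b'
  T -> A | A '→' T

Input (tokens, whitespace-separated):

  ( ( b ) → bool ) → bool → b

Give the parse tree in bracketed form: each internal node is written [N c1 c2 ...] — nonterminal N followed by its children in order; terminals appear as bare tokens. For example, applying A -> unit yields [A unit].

T
A → T
( T ) → T
( A → T ) → T
( ( T ) → T ) → T
( ( A ) → T ) → T
( ( b ) → T ) → T
( ( b ) → A ) → T
( ( b ) → bool ) → T
( ( b ) → bool ) → A → T
( ( b ) → bool ) → bool → T
( ( b ) → bool ) → bool → A
( ( b ) → bool ) → bool → b

[T [A ( [T [A ( [T [A b]] )] → [T [A bool]]] )] → [T [A bool] → [T [A b]]]]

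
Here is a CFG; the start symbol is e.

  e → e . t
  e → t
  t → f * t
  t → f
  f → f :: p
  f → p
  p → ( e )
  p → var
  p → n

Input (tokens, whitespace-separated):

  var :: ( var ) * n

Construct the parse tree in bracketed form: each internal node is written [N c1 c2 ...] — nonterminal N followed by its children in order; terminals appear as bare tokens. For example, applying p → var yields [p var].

[e [t [f [f [p var]] :: [p ( [e [t [f [p var]]]] )]] * [t [f [p n]]]]]

e
t
f * t
f :: p * t
p :: p * t
var :: p * t
var :: ( e ) * t
var :: ( t ) * t
var :: ( f ) * t
var :: ( p ) * t
var :: ( var ) * t
var :: ( var ) * f
var :: ( var ) * p
var :: ( var ) * n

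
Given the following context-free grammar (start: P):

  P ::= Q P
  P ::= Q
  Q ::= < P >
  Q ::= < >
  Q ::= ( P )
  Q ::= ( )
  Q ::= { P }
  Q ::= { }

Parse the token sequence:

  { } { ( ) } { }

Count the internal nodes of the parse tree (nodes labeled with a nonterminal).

[P [Q { }] [P [Q { [P [Q ( )]] }] [P [Q { }]]]]

8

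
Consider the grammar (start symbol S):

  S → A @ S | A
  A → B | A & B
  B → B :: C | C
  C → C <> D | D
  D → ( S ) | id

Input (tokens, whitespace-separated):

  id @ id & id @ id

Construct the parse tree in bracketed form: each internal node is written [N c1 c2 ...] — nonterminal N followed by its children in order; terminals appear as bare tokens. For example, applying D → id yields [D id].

S
A @ S
B @ S
C @ S
D @ S
id @ S
id @ A @ S
id @ A & B @ S
id @ B & B @ S
id @ C & B @ S
id @ D & B @ S
id @ id & B @ S
id @ id & C @ S
id @ id & D @ S
id @ id & id @ S
id @ id & id @ A
id @ id & id @ B
id @ id & id @ C
id @ id & id @ D
id @ id & id @ id

[S [A [B [C [D id]]]] @ [S [A [A [B [C [D id]]]] & [B [C [D id]]]] @ [S [A [B [C [D id]]]]]]]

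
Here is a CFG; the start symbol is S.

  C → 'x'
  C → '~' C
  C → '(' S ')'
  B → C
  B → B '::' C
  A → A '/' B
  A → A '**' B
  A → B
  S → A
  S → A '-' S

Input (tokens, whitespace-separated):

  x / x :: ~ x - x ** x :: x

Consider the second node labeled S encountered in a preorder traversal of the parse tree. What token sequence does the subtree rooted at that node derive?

x ** x :: x

[S [A [A [B [C x]]] / [B [B [C x]] :: [C ~ [C x]]]] - [S [A [A [B [C x]]] ** [B [B [C x]] :: [C x]]]]]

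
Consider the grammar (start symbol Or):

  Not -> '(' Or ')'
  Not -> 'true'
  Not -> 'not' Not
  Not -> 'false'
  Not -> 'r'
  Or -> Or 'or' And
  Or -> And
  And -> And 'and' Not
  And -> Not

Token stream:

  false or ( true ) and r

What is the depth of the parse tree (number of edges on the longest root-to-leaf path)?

[Or [Or [And [Not false]]] or [And [And [Not ( [Or [And [Not true]]] )]] and [Not r]]]

7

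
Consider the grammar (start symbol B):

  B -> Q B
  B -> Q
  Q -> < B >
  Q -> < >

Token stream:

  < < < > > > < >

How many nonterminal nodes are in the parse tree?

8

[B [Q < [B [Q < [B [Q < >]] >]] >] [B [Q < >]]]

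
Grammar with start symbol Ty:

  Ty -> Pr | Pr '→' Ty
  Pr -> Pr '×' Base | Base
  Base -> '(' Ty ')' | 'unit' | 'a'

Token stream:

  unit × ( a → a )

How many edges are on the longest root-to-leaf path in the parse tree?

[Ty [Pr [Pr [Base unit]] × [Base ( [Ty [Pr [Base a]] → [Ty [Pr [Base a]]]] )]]]

7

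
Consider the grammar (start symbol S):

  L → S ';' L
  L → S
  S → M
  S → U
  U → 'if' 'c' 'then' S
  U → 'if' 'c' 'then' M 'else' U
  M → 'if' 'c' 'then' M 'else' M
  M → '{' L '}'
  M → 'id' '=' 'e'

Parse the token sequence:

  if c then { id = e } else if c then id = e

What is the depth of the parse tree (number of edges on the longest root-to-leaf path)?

6

[S [U if c then [M { [L [S [M id = e]]] }] else [U if c then [S [M id = e]]]]]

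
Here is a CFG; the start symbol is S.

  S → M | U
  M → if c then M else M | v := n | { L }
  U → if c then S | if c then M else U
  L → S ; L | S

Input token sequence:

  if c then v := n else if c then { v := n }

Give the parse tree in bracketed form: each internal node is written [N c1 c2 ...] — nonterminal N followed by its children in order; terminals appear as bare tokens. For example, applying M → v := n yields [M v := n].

S
U
if c then M else U
if c then v := n else U
if c then v := n else if c then S
if c then v := n else if c then M
if c then v := n else if c then { L }
if c then v := n else if c then { S }
if c then v := n else if c then { M }
if c then v := n else if c then { v := n }

[S [U if c then [M v := n] else [U if c then [S [M { [L [S [M v := n]]] }]]]]]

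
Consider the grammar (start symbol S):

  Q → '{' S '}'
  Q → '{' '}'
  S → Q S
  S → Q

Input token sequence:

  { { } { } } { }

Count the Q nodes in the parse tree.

[S [Q { [S [Q { }] [S [Q { }]]] }] [S [Q { }]]]

4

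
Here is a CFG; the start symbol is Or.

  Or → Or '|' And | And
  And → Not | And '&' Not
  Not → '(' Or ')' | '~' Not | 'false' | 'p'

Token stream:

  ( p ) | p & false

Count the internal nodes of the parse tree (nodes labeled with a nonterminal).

[Or [Or [And [Not ( [Or [And [Not p]]] )]]] | [And [And [Not p]] & [Not false]]]

11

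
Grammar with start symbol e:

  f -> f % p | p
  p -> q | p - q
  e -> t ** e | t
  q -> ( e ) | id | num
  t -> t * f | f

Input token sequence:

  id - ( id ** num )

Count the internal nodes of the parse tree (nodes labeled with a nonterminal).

[e [t [f [p [p [q id]] - [q ( [e [t [f [p [q id]]]] ** [e [t [f [p [q num]]]]]] )]]]]]

17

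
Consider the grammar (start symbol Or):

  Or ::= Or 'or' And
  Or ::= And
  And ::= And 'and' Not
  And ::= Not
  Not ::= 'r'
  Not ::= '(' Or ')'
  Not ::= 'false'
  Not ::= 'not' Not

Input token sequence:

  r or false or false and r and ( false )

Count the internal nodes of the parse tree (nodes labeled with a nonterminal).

[Or [Or [Or [And [Not r]]] or [And [Not false]]] or [And [And [And [Not false]] and [Not r]] and [Not ( [Or [And [Not false]]] )]]]

16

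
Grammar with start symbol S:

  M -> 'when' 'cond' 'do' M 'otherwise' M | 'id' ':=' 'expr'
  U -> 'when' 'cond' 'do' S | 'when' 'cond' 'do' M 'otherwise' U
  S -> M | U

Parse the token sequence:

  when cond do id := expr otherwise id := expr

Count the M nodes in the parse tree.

[S [M when cond do [M id := expr] otherwise [M id := expr]]]

3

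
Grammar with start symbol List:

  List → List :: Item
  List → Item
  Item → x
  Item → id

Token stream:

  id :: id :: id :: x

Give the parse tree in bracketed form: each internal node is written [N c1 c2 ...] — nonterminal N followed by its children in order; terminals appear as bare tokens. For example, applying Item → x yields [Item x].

[List [List [List [List [Item id]] :: [Item id]] :: [Item id]] :: [Item x]]

List
List :: Item
List :: Item :: Item
List :: Item :: Item :: Item
Item :: Item :: Item :: Item
id :: Item :: Item :: Item
id :: id :: Item :: Item
id :: id :: id :: Item
id :: id :: id :: x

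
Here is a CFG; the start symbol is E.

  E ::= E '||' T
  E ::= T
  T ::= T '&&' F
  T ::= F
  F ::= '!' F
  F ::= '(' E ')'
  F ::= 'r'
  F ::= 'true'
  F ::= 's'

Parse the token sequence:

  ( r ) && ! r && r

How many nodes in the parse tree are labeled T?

4

[E [T [T [T [F ( [E [T [F r]]] )]] && [F ! [F r]]] && [F r]]]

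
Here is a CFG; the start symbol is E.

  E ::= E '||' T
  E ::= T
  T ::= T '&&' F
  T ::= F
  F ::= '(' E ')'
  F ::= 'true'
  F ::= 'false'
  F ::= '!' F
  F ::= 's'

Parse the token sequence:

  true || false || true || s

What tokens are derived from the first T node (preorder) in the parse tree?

true

[E [E [E [E [T [F true]]] || [T [F false]]] || [T [F true]]] || [T [F s]]]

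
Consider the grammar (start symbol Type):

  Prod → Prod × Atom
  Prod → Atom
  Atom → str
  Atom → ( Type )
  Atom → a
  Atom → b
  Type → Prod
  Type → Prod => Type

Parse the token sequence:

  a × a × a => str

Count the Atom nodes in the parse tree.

[Type [Prod [Prod [Prod [Atom a]] × [Atom a]] × [Atom a]] => [Type [Prod [Atom str]]]]

4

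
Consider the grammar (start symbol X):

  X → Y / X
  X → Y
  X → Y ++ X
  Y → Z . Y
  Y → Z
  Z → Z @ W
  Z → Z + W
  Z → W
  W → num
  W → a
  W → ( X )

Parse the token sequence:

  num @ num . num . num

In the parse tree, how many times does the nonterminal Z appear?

[X [Y [Z [Z [W num]] @ [W num]] . [Y [Z [W num]] . [Y [Z [W num]]]]]]

4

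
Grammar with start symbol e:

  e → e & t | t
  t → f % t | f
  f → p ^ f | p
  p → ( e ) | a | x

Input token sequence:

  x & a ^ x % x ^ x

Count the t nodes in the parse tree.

3

[e [e [t [f [p x]]]] & [t [f [p a] ^ [f [p x]]] % [t [f [p x] ^ [f [p x]]]]]]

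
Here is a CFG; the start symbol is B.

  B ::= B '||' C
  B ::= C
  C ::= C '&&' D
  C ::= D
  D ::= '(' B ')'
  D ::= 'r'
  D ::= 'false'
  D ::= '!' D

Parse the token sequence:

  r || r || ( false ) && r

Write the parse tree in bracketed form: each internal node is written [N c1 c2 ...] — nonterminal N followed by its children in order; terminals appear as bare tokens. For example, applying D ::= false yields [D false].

[B [B [B [C [D r]]] || [C [D r]]] || [C [C [D ( [B [C [D false]]] )]] && [D r]]]

B
B || C
B || C || C
C || C || C
D || C || C
r || C || C
r || D || C
r || r || C
r || r || C && D
r || r || D && D
r || r || ( B ) && D
r || r || ( C ) && D
r || r || ( D ) && D
r || r || ( false ) && D
r || r || ( false ) && r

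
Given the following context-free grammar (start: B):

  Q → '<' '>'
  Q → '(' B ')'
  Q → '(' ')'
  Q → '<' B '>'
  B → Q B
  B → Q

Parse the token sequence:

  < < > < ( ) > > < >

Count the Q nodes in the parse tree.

[B [Q < [B [Q < >] [B [Q < [B [Q ( )]] >]]] >] [B [Q < >]]]

5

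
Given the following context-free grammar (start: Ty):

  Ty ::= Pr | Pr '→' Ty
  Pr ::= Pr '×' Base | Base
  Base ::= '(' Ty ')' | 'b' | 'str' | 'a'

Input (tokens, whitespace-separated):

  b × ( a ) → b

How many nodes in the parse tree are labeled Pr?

4

[Ty [Pr [Pr [Base b]] × [Base ( [Ty [Pr [Base a]]] )]] → [Ty [Pr [Base b]]]]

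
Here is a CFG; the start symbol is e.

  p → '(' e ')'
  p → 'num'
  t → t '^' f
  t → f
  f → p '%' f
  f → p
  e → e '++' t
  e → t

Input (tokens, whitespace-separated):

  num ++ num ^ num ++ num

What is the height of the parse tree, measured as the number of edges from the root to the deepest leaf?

6

[e [e [e [t [f [p num]]]] ++ [t [t [f [p num]]] ^ [f [p num]]]] ++ [t [f [p num]]]]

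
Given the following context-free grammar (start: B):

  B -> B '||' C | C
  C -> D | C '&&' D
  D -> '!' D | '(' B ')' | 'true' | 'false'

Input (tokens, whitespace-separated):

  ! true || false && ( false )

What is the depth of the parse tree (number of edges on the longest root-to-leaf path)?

6

[B [B [C [D ! [D true]]]] || [C [C [D false]] && [D ( [B [C [D false]]] )]]]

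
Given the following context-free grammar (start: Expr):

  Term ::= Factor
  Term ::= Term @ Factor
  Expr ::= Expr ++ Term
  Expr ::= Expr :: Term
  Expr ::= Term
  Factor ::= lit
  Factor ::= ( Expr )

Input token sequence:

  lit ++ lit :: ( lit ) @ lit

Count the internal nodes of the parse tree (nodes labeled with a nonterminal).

[Expr [Expr [Expr [Term [Factor lit]]] ++ [Term [Factor lit]]] :: [Term [Term [Factor ( [Expr [Term [Factor lit]]] )]] @ [Factor lit]]]

14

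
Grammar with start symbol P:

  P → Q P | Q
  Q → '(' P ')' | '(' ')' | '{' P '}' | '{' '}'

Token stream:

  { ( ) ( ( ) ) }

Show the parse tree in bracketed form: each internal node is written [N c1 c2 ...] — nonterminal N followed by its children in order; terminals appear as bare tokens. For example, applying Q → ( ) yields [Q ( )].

[P [Q { [P [Q ( )] [P [Q ( [P [Q ( )]] )]]] }]]

P
Q
{ P }
{ Q P }
{ ( ) P }
{ ( ) Q }
{ ( ) ( P ) }
{ ( ) ( Q ) }
{ ( ) ( ( ) ) }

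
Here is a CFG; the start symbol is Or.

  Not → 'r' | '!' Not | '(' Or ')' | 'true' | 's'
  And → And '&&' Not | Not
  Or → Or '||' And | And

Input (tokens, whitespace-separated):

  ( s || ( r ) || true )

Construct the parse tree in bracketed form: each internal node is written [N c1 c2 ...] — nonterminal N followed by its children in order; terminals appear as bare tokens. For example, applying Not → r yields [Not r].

Or
And
Not
( Or )
( Or || And )
( Or || And || And )
( And || And || And )
( Not || And || And )
( s || And || And )
( s || Not || And )
( s || ( Or ) || And )
( s || ( And ) || And )
( s || ( Not ) || And )
( s || ( r ) || And )
( s || ( r ) || Not )
( s || ( r ) || true )

[Or [And [Not ( [Or [Or [Or [And [Not s]]] || [And [Not ( [Or [And [Not r]]] )]]] || [And [Not true]]] )]]]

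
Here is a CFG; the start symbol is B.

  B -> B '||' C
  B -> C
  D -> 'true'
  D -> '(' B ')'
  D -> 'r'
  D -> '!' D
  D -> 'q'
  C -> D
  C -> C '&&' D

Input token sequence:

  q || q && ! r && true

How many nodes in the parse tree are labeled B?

2

[B [B [C [D q]]] || [C [C [C [D q]] && [D ! [D r]]] && [D true]]]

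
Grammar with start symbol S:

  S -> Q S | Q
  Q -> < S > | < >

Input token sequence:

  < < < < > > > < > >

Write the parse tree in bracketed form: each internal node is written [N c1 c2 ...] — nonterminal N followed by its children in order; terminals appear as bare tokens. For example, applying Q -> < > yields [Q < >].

S
Q
< S >
< Q S >
< < S > S >
< < Q > S >
< < < S > > S >
< < < Q > > S >
< < < < > > > S >
< < < < > > > Q >
< < < < > > > < > >

[S [Q < [S [Q < [S [Q < [S [Q < >]] >]] >] [S [Q < >]]] >]]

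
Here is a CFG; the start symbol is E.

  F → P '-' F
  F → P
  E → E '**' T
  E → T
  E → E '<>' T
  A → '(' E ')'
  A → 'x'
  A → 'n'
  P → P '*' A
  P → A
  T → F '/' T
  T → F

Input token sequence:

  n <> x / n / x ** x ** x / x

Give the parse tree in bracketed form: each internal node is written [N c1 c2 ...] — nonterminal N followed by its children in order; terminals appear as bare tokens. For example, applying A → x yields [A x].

[E [E [E [E [T [F [P [A n]]]]] <> [T [F [P [A x]]] / [T [F [P [A n]]] / [T [F [P [A x]]]]]]] ** [T [F [P [A x]]]]] ** [T [F [P [A x]]] / [T [F [P [A x]]]]]]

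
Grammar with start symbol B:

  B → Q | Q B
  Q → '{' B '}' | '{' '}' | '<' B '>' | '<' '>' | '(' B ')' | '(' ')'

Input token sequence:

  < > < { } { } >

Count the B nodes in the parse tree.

[B [Q < >] [B [Q < [B [Q { }] [B [Q { }]]] >]]]

4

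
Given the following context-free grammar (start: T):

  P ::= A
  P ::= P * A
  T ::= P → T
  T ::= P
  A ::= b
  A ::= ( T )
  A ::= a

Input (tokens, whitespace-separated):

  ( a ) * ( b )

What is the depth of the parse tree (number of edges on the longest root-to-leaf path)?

7

[T [P [P [A ( [T [P [A a]]] )]] * [A ( [T [P [A b]]] )]]]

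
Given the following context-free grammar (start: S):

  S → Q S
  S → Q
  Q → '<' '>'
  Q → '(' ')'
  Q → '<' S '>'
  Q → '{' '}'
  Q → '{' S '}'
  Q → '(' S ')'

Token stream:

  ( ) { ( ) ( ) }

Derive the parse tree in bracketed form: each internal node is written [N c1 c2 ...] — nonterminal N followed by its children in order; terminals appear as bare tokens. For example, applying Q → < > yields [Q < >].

[S [Q ( )] [S [Q { [S [Q ( )] [S [Q ( )]]] }]]]

S
Q S
( ) S
( ) Q
( ) { S }
( ) { Q S }
( ) { ( ) S }
( ) { ( ) Q }
( ) { ( ) ( ) }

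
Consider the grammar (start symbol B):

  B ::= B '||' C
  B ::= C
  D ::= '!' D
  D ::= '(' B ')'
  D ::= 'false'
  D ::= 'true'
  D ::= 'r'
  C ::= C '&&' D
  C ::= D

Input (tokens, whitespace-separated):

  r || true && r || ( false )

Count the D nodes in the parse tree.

5

[B [B [B [C [D r]]] || [C [C [D true]] && [D r]]] || [C [D ( [B [C [D false]]] )]]]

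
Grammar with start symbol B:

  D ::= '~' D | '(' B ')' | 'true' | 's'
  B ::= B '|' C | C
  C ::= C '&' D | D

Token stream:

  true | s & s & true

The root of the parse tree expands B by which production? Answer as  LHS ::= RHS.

B ::= B '|' C

[B [B [C [D true]]] | [C [C [C [D s]] & [D s]] & [D true]]]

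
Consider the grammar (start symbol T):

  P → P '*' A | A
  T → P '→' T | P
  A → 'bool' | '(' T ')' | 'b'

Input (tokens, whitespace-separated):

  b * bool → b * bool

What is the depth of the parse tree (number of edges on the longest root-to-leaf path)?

[T [P [P [A b]] * [A bool]] → [T [P [P [A b]] * [A bool]]]]

5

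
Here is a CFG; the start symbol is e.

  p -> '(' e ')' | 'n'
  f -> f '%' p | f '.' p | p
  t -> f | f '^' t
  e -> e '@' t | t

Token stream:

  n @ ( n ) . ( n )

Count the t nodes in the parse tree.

4

[e [e [t [f [p n]]]] @ [t [f [f [p ( [e [t [f [p n]]]] )]] . [p ( [e [t [f [p n]]]] )]]]]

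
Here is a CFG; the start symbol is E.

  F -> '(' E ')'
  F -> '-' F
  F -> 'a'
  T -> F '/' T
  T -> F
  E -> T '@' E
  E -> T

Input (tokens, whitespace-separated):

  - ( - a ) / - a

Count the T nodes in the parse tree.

[E [T [F - [F ( [E [T [F - [F a]]]] )]] / [T [F - [F a]]]]]

3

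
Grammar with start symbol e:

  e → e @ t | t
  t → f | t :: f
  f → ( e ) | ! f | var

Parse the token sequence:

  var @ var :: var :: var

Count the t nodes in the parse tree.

4

[e [e [t [f var]]] @ [t [t [t [f var]] :: [f var]] :: [f var]]]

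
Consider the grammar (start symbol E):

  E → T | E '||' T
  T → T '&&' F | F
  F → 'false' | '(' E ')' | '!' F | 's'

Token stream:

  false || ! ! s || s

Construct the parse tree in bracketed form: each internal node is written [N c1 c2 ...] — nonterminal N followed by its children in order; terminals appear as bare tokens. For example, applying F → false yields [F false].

E
E || T
E || T || T
T || T || T
F || T || T
false || T || T
false || F || T
false || ! F || T
false || ! ! F || T
false || ! ! s || T
false || ! ! s || F
false || ! ! s || s

[E [E [E [T [F false]]] || [T [F ! [F ! [F s]]]]] || [T [F s]]]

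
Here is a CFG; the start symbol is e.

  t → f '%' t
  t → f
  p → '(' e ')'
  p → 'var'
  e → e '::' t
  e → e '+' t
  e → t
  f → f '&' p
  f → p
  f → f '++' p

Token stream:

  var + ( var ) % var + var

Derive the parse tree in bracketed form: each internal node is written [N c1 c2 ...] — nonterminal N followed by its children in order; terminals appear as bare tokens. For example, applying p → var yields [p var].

[e [e [e [t [f [p var]]]] + [t [f [p ( [e [t [f [p var]]]] )]] % [t [f [p var]]]]] + [t [f [p var]]]]

e
e + t
e + t + t
t + t + t
f + t + t
p + t + t
var + t + t
var + f % t + t
var + p % t + t
var + ( e ) % t + t
var + ( t ) % t + t
var + ( f ) % t + t
var + ( p ) % t + t
var + ( var ) % t + t
var + ( var ) % f + t
var + ( var ) % p + t
var + ( var ) % var + t
var + ( var ) % var + f
var + ( var ) % var + p
var + ( var ) % var + var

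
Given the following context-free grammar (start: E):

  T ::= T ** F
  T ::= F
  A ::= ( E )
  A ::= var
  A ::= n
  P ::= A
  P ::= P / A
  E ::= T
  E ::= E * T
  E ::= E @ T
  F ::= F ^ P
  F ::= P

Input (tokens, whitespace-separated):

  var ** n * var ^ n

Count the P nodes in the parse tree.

[E [E [T [T [F [P [A var]]]] ** [F [P [A n]]]]] * [T [F [F [P [A var]]] ^ [P [A n]]]]]

4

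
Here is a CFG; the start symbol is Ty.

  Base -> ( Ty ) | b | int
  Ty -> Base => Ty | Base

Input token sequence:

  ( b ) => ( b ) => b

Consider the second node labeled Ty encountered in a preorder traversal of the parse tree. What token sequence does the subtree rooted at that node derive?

[Ty [Base ( [Ty [Base b]] )] => [Ty [Base ( [Ty [Base b]] )] => [Ty [Base b]]]]

b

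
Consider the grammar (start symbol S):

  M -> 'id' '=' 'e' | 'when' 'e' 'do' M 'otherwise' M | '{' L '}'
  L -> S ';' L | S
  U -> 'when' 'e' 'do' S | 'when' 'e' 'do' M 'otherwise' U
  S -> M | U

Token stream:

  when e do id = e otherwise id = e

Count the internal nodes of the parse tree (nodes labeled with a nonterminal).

4

[S [M when e do [M id = e] otherwise [M id = e]]]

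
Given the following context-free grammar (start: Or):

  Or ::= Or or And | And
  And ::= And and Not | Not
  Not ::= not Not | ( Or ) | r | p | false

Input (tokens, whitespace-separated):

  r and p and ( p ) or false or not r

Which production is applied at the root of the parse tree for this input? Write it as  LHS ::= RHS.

[Or [Or [Or [And [And [And [Not r]] and [Not p]] and [Not ( [Or [And [Not p]]] )]]] or [And [Not false]]] or [And [Not not [Not r]]]]

Or ::= Or or And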